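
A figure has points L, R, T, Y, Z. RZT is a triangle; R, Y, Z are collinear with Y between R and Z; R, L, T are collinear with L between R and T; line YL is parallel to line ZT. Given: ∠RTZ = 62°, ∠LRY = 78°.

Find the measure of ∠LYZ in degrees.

∠LYZ = 140°

1. ∠RLY = 62°  [YL∥ZT, corresponding at L]
2. ∠LYR = 40°  [△RYL]
3. ∠LYZ = 140°  [linear pair at Y on RZ]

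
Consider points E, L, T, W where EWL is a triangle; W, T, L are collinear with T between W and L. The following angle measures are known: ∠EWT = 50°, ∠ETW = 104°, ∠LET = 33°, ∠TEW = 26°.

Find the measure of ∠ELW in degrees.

∠ELW = 71°

1. ∠ETL = 76°  [linear pair at T on WL]
2. ∠ELT = 71°  [△ETL]
3. ∠ELW = 71°  [T on ray LW]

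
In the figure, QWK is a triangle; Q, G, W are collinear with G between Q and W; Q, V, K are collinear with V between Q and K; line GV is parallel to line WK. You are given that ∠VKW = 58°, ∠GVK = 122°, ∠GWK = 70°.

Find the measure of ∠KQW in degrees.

∠KQW = 52°

1. ∠QKW = 58°  [V on ray KQ]
2. ∠KWQ = 70°  [G on ray WQ]
3. ∠KQW = 52°  [△QWK]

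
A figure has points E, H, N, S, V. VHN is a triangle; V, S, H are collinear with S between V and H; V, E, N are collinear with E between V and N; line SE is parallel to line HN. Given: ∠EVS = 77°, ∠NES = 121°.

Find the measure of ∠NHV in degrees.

1. ∠SEV = 59°  [linear pair at E on VN]
2. ∠ESV = 44°  [△VSE]
3. ∠NHV = 44°  [SE∥HN, corresponding at S]

∠NHV = 44°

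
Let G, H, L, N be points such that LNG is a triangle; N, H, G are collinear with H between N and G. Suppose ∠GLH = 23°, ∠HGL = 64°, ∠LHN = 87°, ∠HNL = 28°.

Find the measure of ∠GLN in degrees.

∠GLN = 88°

1. ∠LGN = 64°  [H on ray GN]
2. ∠GNL = 28°  [H on ray NG]
3. ∠GLN = 88°  [△LNG]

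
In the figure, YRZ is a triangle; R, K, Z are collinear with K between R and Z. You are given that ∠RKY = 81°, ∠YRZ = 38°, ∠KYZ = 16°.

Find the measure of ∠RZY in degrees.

∠RZY = 65°

1. ∠YKZ = 99°  [linear pair at K on RZ]
2. ∠KZY = 65°  [△YKZ]
3. ∠RZY = 65°  [K on ray ZR]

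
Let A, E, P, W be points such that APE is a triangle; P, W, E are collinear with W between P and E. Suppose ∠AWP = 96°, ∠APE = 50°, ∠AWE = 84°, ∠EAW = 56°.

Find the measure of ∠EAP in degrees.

1. ∠AEW = 40°  [△AWE]
2. ∠AEP = 40°  [W on ray EP]
3. ∠EAP = 90°  [△APE]

∠EAP = 90°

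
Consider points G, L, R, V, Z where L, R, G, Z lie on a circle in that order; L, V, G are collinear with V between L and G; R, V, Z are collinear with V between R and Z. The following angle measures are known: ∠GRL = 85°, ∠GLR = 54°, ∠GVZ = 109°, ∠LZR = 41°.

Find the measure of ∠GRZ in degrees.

1. ∠LVZ = 71°  [linear pair at V on LG]
2. ∠GLZ = 68°  [△LVZ]
3. ∠GRZ = 68°  [same arc GZ]

∠GRZ = 68°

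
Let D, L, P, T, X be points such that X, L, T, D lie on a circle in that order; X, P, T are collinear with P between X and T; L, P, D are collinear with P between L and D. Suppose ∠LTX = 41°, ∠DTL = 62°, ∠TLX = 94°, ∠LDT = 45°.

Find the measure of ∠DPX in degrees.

1. ∠LDX = 41°  [same arc XL]
2. ∠DLT = 73°  [△LTD]
3. ∠DXT = 73°  [same arc TD]
4. ∠DPX = 66°  [△XPD]

∠DPX = 66°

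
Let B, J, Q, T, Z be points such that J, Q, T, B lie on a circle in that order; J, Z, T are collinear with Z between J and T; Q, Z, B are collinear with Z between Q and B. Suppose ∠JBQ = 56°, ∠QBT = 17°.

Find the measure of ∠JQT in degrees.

∠JQT = 107°

1. ∠JTQ = 56°  [same arc JQ]
2. ∠QJT = 17°  [same arc QT]
3. ∠JQT = 107°  [△JQT]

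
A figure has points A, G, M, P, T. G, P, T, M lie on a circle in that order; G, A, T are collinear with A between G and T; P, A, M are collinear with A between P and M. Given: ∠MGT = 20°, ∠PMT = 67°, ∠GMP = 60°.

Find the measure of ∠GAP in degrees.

∠GAP = 80°

1. ∠MPT = 20°  [same arc TM]
2. ∠GTP = 60°  [same arc GP]
3. ∠PAT = 100°  [△PAT]
4. ∠GAP = 80°  [linear pair at A on GT]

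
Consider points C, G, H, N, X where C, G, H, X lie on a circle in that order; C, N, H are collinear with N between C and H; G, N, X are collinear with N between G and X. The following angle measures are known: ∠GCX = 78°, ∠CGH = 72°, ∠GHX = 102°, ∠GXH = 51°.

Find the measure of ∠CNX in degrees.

∠CNX = 96°

1. ∠HGX = 27°  [△GHX]
2. ∠GCH = 51°  [same arc GH]
3. ∠HCX = 27°  [same arc HX]
4. ∠CHG = 57°  [△CGH]
5. ∠CXG = 57°  [same arc CG]
6. ∠CNX = 96°  [△CNX]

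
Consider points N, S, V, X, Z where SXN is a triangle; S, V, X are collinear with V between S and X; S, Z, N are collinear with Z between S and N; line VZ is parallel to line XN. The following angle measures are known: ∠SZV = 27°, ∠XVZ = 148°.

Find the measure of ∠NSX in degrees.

1. ∠SVZ = 32°  [linear pair at V on SX]
2. ∠VSZ = 121°  [△SVZ]
3. ∠NSX = 121°  [V on SX, Z on SN]

∠NSX = 121°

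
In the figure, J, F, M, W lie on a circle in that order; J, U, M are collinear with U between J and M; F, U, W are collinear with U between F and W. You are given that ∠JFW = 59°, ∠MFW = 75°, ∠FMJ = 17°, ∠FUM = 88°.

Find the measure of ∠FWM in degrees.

1. ∠JMW = 59°  [same arc JW]
2. ∠JUW = 88°  [vertical angles at U]
3. ∠MUW = 92°  [linear pair at U on JM]
4. ∠FWM = 29°  [△MUW]

∠FWM = 29°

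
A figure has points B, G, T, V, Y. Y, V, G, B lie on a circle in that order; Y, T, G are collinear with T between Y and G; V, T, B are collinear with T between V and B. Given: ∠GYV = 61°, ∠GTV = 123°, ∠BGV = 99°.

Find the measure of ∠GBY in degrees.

1. ∠GBV = 61°  [same arc VG]
2. ∠BTY = 123°  [vertical angles at T]
3. ∠BVG = 20°  [△VGB]
4. ∠BTG = 57°  [linear pair at T on YG]
5. ∠BYG = 20°  [same arc GB]
6. ∠BGY = 62°  [△GTB]
7. ∠GBY = 98°  [△YGB]

∠GBY = 98°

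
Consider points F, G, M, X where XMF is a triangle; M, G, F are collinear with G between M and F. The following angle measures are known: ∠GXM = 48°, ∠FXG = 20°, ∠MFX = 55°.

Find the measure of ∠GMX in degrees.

∠GMX = 57°

1. ∠GFX = 55°  [G on ray FM]
2. ∠FGX = 105°  [△XGF]
3. ∠MGX = 75°  [linear pair at G on MF]
4. ∠GMX = 57°  [△XMG]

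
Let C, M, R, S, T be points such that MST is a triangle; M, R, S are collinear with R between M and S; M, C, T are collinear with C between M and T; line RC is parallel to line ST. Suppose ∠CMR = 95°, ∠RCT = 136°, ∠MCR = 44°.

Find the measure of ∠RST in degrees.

∠RST = 41°

1. ∠CRM = 41°  [△MRC]
2. ∠CRS = 139°  [linear pair at R on MS]
3. ∠RST = 41°  [RC∥ST, co-interior at S–R]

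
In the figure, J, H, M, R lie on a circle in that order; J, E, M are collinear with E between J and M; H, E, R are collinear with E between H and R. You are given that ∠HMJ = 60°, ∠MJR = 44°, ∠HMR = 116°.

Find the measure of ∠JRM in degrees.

1. ∠HRJ = 60°  [same arc JH]
2. ∠MHR = 44°  [same arc MR]
3. ∠JER = 76°  [△JER]
4. ∠HRM = 20°  [△HMR]
5. ∠MER = 104°  [linear pair at E on JM]
6. ∠JMR = 56°  [△MER]
7. ∠JRM = 80°  [△JMR]

∠JRM = 80°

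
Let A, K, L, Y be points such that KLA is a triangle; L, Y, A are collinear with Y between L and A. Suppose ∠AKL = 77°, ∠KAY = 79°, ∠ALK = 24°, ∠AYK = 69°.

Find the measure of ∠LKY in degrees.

1. ∠KLY = 24°  [Y on ray LA]
2. ∠KYL = 111°  [linear pair at Y on LA]
3. ∠LKY = 45°  [△KLY]

∠LKY = 45°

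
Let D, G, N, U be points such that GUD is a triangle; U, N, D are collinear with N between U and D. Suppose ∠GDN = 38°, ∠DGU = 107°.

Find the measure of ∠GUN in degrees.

1. ∠GDU = 38°  [N on ray DU]
2. ∠DUG = 35°  [△GUD]
3. ∠GUN = 35°  [N on ray UD]

∠GUN = 35°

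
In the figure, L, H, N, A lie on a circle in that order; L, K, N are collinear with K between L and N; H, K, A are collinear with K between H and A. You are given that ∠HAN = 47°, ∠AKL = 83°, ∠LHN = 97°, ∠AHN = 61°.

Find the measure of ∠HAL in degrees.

∠HAL = 36°

1. ∠HLN = 47°  [same arc HN]
2. ∠HNL = 36°  [△LHN]
3. ∠HAL = 36°  [same arc LH]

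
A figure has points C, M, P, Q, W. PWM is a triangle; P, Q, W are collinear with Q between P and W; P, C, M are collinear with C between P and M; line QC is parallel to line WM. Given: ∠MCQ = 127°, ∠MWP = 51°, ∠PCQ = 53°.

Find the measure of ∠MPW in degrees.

1. ∠CQP = 51°  [QC∥WM, corresponding at Q]
2. ∠CPQ = 76°  [△PQC]
3. ∠MPW = 76°  [Q on PW, C on PM]

∠MPW = 76°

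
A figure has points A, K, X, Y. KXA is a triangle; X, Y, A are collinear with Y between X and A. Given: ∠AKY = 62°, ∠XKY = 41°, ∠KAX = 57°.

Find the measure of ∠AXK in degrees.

∠AXK = 20°

1. ∠KAY = 57°  [Y on ray AX]
2. ∠AYK = 61°  [△KYA]
3. ∠KYX = 119°  [linear pair at Y on XA]
4. ∠KXY = 20°  [△KXY]
5. ∠AXK = 20°  [Y on ray XA]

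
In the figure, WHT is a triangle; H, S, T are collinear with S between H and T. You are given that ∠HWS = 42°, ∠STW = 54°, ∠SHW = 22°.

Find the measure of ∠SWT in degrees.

1. ∠HSW = 116°  [△WHS]
2. ∠TSW = 64°  [linear pair at S on HT]
3. ∠SWT = 62°  [△WST]

∠SWT = 62°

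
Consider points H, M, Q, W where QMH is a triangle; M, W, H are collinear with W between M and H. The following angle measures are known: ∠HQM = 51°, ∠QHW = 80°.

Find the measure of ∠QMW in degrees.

∠QMW = 49°

1. ∠MHQ = 80°  [W on ray HM]
2. ∠HMQ = 49°  [△QMH]
3. ∠QMW = 49°  [W on ray MH]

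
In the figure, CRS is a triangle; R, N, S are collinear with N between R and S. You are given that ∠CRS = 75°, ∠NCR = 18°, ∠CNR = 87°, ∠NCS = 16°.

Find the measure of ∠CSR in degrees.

1. ∠CNS = 93°  [linear pair at N on RS]
2. ∠CSN = 71°  [△CNS]
3. ∠CSR = 71°  [N on ray SR]

∠CSR = 71°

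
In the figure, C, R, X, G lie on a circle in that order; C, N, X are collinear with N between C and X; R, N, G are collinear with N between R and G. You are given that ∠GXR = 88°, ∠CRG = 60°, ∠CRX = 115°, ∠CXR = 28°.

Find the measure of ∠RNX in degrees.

∠RNX = 97°

1. ∠GCR = 92°  [cyclic CRXG, opposite ∠C+∠X]
2. ∠CXG = 60°  [same arc CG]
3. ∠CGR = 28°  [△CRG]
4. ∠CGX = 65°  [cyclic CRXG, opposite ∠R+∠G]
5. ∠GCX = 55°  [△CXG]
6. ∠CNG = 97°  [△CNG]
7. ∠RNX = 97°  [vertical angles at N]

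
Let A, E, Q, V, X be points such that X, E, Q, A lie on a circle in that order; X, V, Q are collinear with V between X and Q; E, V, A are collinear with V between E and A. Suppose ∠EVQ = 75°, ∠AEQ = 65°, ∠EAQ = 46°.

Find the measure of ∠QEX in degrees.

∠QEX = 94°

1. ∠EQX = 40°  [△EVQ]
2. ∠EXQ = 46°  [same arc EQ]
3. ∠QEX = 94°  [△XEQ]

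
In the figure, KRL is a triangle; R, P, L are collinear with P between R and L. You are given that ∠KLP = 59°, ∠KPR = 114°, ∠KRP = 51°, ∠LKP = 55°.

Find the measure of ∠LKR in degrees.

1. ∠KLR = 59°  [P on ray LR]
2. ∠KRL = 51°  [P on ray RL]
3. ∠LKR = 70°  [△KRL]

∠LKR = 70°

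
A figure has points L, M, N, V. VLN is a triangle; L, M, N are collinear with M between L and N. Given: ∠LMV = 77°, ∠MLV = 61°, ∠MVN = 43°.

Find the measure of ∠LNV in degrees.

∠LNV = 34°

1. ∠NMV = 103°  [linear pair at M on LN]
2. ∠MNV = 34°  [△VMN]
3. ∠LNV = 34°  [M on ray NL]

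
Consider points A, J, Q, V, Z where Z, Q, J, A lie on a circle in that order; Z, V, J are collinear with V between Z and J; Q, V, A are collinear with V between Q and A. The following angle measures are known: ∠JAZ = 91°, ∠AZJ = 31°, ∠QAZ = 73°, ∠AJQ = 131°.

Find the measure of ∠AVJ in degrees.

∠AVJ = 104°

1. ∠AJZ = 58°  [△ZJA]
2. ∠AQJ = 31°  [same arc JA]
3. ∠JAQ = 18°  [△QJA]
4. ∠AVJ = 104°  [△JVA]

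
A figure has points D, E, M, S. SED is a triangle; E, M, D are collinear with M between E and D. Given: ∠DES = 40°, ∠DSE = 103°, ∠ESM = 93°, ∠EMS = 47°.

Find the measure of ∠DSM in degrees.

1. ∠EDS = 37°  [△SED]
2. ∠DMS = 133°  [linear pair at M on ED]
3. ∠MDS = 37°  [M on ray DE]
4. ∠DSM = 10°  [△SMD]

∠DSM = 10°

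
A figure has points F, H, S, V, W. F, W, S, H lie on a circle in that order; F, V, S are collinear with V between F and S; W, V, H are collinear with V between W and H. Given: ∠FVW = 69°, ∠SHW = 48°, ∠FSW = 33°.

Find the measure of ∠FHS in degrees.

1. ∠SFW = 48°  [same arc WS]
2. ∠FWS = 99°  [△FWS]
3. ∠FHS = 81°  [cyclic FWSH, opposite ∠W+∠H]

∠FHS = 81°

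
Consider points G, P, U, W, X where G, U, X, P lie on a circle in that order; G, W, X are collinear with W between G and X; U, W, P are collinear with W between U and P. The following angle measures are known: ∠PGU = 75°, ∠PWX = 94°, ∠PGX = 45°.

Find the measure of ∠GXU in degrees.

1. ∠GWU = 94°  [vertical angles at W]
2. ∠PUX = 45°  [same arc XP]
3. ∠UWX = 86°  [linear pair at W on GX]
4. ∠GXU = 49°  [△UWX]

∠GXU = 49°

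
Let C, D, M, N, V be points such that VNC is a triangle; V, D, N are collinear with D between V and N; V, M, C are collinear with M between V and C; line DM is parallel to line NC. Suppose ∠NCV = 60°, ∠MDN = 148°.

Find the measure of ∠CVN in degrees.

1. ∠DMV = 60°  [DM∥NC, corresponding at M]
2. ∠MDV = 32°  [linear pair at D on VN]
3. ∠DVM = 88°  [△VDM]
4. ∠CVN = 88°  [D on VN, M on VC]

∠CVN = 88°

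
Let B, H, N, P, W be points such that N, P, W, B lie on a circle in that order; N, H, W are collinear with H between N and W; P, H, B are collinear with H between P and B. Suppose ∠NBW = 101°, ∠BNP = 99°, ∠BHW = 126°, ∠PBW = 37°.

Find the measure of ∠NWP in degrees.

1. ∠NPW = 79°  [cyclic NPWB, opposite ∠P+∠B]
2. ∠PNW = 37°  [same arc PW]
3. ∠NWP = 64°  [△NPW]

∠NWP = 64°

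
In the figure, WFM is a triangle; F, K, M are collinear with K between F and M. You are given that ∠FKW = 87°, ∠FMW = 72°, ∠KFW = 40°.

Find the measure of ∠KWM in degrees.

∠KWM = 15°

1. ∠MKW = 93°  [linear pair at K on FM]
2. ∠KMW = 72°  [K on ray MF]
3. ∠KWM = 15°  [△WKM]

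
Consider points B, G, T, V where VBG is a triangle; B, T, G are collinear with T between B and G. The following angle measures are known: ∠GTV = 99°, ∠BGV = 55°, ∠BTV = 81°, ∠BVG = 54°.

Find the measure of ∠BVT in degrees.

1. ∠GBV = 71°  [△VBG]
2. ∠TBV = 71°  [T on ray BG]
3. ∠BVT = 28°  [△VBT]

∠BVT = 28°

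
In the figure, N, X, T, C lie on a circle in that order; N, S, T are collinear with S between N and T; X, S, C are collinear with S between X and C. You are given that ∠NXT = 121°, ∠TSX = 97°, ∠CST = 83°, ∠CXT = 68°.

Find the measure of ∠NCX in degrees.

∠NCX = 15°

1. ∠CSN = 97°  [vertical angles at S]
2. ∠CNT = 68°  [same arc TC]
3. ∠NCX = 15°  [△NSC]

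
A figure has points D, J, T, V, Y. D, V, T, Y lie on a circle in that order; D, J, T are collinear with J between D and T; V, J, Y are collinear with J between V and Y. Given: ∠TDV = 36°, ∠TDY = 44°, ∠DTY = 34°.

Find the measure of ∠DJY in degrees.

∠DJY = 70°

1. ∠TYV = 36°  [same arc VT]
2. ∠TJY = 110°  [△TJY]
3. ∠DJY = 70°  [linear pair at J on DT]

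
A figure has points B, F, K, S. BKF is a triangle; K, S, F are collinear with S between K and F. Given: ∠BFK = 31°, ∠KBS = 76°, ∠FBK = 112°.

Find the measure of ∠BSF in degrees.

1. ∠BKF = 37°  [△BKF]
2. ∠BKS = 37°  [S on ray KF]
3. ∠BSK = 67°  [△BKS]
4. ∠BSF = 113°  [linear pair at S on KF]

∠BSF = 113°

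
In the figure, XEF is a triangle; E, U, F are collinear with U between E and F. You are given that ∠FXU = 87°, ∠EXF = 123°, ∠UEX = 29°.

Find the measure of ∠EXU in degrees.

∠EXU = 36°

1. ∠FEX = 29°  [U on ray EF]
2. ∠EFX = 28°  [△XEF]
3. ∠UFX = 28°  [U on ray FE]
4. ∠FUX = 65°  [△XUF]
5. ∠EUX = 115°  [linear pair at U on EF]
6. ∠EXU = 36°  [△XEU]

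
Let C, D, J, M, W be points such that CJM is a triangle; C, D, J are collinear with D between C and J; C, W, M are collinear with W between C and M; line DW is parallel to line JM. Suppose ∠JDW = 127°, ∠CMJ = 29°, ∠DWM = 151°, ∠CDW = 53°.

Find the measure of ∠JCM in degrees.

1. ∠CWD = 29°  [DW∥JM, corresponding at W]
2. ∠DCW = 98°  [△CDW]
3. ∠JCM = 98°  [D on CJ, W on CM]

∠JCM = 98°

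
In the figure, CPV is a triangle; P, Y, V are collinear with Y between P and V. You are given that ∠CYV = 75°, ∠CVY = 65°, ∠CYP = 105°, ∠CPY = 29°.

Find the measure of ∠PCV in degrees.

1. ∠CVP = 65°  [Y on ray VP]
2. ∠CPV = 29°  [Y on ray PV]
3. ∠PCV = 86°  [△CPV]

∠PCV = 86°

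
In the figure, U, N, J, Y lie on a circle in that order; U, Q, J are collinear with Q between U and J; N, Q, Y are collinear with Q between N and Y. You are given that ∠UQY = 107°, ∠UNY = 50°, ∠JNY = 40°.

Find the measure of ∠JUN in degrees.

∠JUN = 57°

1. ∠JQN = 107°  [vertical angles at Q]
2. ∠NQU = 73°  [linear pair at Q on UJ]
3. ∠JUN = 57°  [△UQN]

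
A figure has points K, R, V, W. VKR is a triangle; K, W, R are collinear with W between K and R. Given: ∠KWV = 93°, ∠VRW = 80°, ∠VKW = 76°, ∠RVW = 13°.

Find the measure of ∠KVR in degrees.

1. ∠KRV = 80°  [W on ray RK]
2. ∠RKV = 76°  [W on ray KR]
3. ∠KVR = 24°  [△VKR]

∠KVR = 24°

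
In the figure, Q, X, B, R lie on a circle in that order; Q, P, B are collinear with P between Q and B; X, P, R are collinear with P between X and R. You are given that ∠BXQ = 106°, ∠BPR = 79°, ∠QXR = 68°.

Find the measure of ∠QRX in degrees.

∠QRX = 41°

1. ∠BRQ = 74°  [cyclic QXBR, opposite ∠X+∠R]
2. ∠QPR = 101°  [linear pair at P on QB]
3. ∠QBR = 68°  [same arc QR]
4. ∠BQR = 38°  [△QBR]
5. ∠QRX = 41°  [△QPR]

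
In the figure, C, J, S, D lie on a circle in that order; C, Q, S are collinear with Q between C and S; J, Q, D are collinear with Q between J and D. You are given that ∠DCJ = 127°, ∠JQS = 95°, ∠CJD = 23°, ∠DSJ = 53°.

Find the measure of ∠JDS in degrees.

∠JDS = 72°

1. ∠CQD = 95°  [vertical angles at Q]
2. ∠CSD = 23°  [same arc CD]
3. ∠DQS = 85°  [linear pair at Q on CS]
4. ∠JDS = 72°  [△SQD]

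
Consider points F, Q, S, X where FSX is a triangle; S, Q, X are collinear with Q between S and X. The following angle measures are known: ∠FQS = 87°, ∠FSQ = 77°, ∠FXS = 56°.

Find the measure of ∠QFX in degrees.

1. ∠FQX = 93°  [linear pair at Q on SX]
2. ∠FXQ = 56°  [Q on ray XS]
3. ∠QFX = 31°  [△FQX]

∠QFX = 31°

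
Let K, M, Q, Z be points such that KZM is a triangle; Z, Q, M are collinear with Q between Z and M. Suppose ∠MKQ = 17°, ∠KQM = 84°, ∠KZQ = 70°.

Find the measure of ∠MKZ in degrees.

∠MKZ = 31°

1. ∠KMQ = 79°  [△KQM]
2. ∠KZM = 70°  [Q on ray ZM]
3. ∠KMZ = 79°  [Q on ray MZ]
4. ∠MKZ = 31°  [△KZM]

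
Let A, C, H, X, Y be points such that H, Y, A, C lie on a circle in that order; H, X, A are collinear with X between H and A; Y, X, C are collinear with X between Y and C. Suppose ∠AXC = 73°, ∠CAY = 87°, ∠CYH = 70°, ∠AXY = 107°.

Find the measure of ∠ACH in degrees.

1. ∠CXH = 107°  [linear pair at X on HA]
2. ∠CHY = 93°  [cyclic HYAC, opposite ∠H+∠A]
3. ∠CAH = 70°  [same arc HC]
4. ∠HCY = 17°  [△HYC]
5. ∠AHC = 56°  [△HXC]
6. ∠ACH = 54°  [△HAC]

∠ACH = 54°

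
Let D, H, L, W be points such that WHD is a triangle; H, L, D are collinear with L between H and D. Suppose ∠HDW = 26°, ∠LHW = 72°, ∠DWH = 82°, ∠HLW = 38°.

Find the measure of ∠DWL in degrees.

1. ∠LDW = 26°  [L on ray DH]
2. ∠DLW = 142°  [linear pair at L on HD]
3. ∠DWL = 12°  [△WLD]

∠DWL = 12°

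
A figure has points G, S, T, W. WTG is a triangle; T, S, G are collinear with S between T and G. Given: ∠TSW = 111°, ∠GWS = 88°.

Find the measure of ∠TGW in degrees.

1. ∠GSW = 69°  [linear pair at S on TG]
2. ∠SGW = 23°  [△WSG]
3. ∠TGW = 23°  [S on ray GT]

∠TGW = 23°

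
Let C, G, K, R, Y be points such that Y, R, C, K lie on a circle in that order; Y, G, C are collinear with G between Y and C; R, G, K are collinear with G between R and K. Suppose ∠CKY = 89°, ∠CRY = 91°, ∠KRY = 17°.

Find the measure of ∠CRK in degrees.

1. ∠KCY = 17°  [same arc YK]
2. ∠CYK = 74°  [△YCK]
3. ∠CRK = 74°  [same arc CK]

∠CRK = 74°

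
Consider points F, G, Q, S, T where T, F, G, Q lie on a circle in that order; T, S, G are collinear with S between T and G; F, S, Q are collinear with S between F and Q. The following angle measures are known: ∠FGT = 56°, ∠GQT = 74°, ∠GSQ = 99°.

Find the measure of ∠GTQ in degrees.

∠GTQ = 43°

1. ∠FQT = 56°  [same arc TF]
2. ∠QST = 81°  [linear pair at S on TG]
3. ∠GTQ = 43°  [△TSQ]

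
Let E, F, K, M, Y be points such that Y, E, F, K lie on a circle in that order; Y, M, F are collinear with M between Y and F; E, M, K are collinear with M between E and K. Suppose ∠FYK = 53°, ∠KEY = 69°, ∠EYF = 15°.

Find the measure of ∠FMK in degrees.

∠FMK = 96°

1. ∠KFY = 69°  [same arc YK]
2. ∠EKF = 15°  [same arc EF]
3. ∠FMK = 96°  [△FMK]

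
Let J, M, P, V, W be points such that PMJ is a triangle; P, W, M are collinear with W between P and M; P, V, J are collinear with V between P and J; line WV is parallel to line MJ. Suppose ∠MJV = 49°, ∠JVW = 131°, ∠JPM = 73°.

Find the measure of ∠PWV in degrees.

∠PWV = 58°

1. ∠PVW = 49°  [linear pair at V on PJ]
2. ∠VPW = 73°  [W on PM, V on PJ]
3. ∠PWV = 58°  [△PWV]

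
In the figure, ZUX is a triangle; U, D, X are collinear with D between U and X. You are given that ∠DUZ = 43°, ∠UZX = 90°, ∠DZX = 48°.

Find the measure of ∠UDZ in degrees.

∠UDZ = 95°

1. ∠XUZ = 43°  [D on ray UX]
2. ∠UXZ = 47°  [△ZUX]
3. ∠DXZ = 47°  [D on ray XU]
4. ∠XDZ = 85°  [△ZDX]
5. ∠UDZ = 95°  [linear pair at D on UX]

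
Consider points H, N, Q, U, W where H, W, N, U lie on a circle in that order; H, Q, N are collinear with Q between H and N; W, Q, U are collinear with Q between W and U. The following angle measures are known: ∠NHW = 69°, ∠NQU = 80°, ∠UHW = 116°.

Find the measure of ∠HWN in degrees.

1. ∠NUW = 69°  [same arc WN]
2. ∠HQW = 80°  [vertical angles at Q]
3. ∠UNW = 64°  [cyclic HWNU, opposite ∠H+∠N]
4. ∠NWU = 47°  [△WNU]
5. ∠NQW = 100°  [linear pair at Q on HN]
6. ∠HNW = 33°  [△WQN]
7. ∠HWN = 78°  [△HWN]

∠HWN = 78°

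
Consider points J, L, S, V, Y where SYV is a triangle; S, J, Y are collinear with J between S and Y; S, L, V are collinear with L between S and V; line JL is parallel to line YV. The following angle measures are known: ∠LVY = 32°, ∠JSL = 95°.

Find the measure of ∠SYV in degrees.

1. ∠SVY = 32°  [L on ray VS]
2. ∠VSY = 95°  [J on SY, L on SV]
3. ∠SYV = 53°  [△SYV]

∠SYV = 53°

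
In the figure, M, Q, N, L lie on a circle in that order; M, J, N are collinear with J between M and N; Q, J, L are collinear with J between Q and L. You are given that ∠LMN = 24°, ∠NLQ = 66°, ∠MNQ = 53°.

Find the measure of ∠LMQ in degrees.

∠LMQ = 90°

1. ∠LQN = 24°  [same arc NL]
2. ∠LNQ = 90°  [△QNL]
3. ∠LMQ = 90°  [cyclic MQNL, opposite ∠M+∠N]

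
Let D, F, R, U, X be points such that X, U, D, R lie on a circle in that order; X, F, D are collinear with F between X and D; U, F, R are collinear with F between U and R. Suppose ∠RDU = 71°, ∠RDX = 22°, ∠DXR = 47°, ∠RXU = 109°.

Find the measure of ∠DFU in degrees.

1. ∠RUX = 22°  [same arc XR]
2. ∠DUR = 47°  [same arc DR]
3. ∠URX = 49°  [△XUR]
4. ∠UDX = 49°  [same arc XU]
5. ∠DFU = 84°  [△UFD]

∠DFU = 84°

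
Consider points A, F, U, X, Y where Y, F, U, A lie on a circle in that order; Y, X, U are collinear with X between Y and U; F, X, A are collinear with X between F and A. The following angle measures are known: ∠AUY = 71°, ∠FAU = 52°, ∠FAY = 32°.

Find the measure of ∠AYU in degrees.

∠AYU = 25°

1. ∠AXU = 57°  [△UXA]
2. ∠AXY = 123°  [linear pair at X on YU]
3. ∠AYU = 25°  [△YXA]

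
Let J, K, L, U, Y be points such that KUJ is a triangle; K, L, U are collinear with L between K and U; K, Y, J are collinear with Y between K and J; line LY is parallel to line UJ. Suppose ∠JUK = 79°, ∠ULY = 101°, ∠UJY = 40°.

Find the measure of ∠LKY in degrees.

∠LKY = 61°

1. ∠KJU = 40°  [Y on ray JK]
2. ∠JKU = 61°  [△KUJ]
3. ∠LKY = 61°  [L on KU, Y on KJ]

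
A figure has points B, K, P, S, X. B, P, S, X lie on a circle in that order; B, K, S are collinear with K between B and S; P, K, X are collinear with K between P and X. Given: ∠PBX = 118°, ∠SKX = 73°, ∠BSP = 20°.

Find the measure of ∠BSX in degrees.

1. ∠BXP = 20°  [same arc BP]
2. ∠BPX = 42°  [△BPX]
3. ∠BSX = 42°  [same arc BX]

∠BSX = 42°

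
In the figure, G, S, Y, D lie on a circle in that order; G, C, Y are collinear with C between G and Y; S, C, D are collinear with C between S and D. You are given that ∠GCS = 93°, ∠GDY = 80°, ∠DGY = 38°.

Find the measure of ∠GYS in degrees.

∠GYS = 55°

1. ∠SCY = 87°  [linear pair at C on GY]
2. ∠DSY = 38°  [same arc YD]
3. ∠GYS = 55°  [△SCY]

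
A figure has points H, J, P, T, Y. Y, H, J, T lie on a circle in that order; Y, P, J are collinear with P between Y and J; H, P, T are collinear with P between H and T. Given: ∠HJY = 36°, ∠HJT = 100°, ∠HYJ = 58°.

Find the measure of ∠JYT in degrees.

1. ∠HTY = 36°  [same arc YH]
2. ∠JHY = 86°  [△YHJ]
3. ∠HYT = 80°  [cyclic YHJT, opposite ∠Y+∠J]
4. ∠THY = 64°  [△YHT]
5. ∠JTY = 94°  [cyclic YHJT, opposite ∠H+∠T]
6. ∠TJY = 64°  [same arc YT]
7. ∠JYT = 22°  [△YJT]

∠JYT = 22°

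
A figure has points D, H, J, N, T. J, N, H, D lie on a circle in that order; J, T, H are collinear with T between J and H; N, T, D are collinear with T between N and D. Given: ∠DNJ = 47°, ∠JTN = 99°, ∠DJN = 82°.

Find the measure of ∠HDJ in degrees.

∠HDJ = 85°

1. ∠JDN = 51°  [△JND]
2. ∠HJN = 34°  [△JTN]
3. ∠JHN = 51°  [same arc JN]
4. ∠HNJ = 95°  [△JNH]
5. ∠HDJ = 85°  [cyclic JNHD, opposite ∠N+∠D]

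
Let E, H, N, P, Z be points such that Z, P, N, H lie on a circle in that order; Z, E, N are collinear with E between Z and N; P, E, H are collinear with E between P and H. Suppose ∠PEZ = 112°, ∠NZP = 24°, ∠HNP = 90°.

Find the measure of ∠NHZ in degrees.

1. ∠HEN = 112°  [vertical angles at E]
2. ∠NHP = 24°  [same arc PN]
3. ∠HPN = 66°  [△PNH]
4. ∠HNZ = 44°  [△NEH]
5. ∠HZN = 66°  [same arc NH]
6. ∠NHZ = 70°  [△ZNH]

∠NHZ = 70°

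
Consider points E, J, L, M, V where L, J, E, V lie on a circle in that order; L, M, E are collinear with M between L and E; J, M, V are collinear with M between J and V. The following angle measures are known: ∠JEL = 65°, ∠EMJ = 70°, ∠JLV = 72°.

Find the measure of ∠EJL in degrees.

∠EJL = 88°

1. ∠JVL = 65°  [same arc LJ]
2. ∠JML = 110°  [linear pair at M on LE]
3. ∠LJV = 43°  [△LJV]
4. ∠ELJ = 27°  [△LMJ]
5. ∠EJL = 88°  [△LJE]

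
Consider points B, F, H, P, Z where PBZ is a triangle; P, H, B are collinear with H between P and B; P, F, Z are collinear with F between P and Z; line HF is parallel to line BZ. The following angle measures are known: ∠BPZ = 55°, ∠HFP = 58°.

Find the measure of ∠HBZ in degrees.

1. ∠FPH = 55°  [H on PB, F on PZ]
2. ∠FHP = 67°  [△PHF]
3. ∠BHF = 113°  [linear pair at H on PB]
4. ∠HBZ = 67°  [HF∥BZ, co-interior at B–H]

∠HBZ = 67°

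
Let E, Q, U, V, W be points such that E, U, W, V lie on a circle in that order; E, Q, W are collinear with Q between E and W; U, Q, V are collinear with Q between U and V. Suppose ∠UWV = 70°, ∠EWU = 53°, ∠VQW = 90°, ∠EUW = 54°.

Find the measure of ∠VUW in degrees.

∠VUW = 37°

1. ∠EVU = 53°  [same arc EU]
2. ∠EQV = 90°  [linear pair at Q on EW]
3. ∠VEW = 37°  [△EQV]
4. ∠VUW = 37°  [same arc WV]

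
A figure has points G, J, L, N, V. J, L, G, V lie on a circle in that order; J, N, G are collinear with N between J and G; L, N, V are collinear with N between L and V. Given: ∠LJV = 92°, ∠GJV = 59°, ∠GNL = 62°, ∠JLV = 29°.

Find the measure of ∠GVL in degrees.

∠GVL = 33°

1. ∠LGV = 88°  [cyclic JLGV, opposite ∠J+∠G]
2. ∠GLV = 59°  [same arc GV]
3. ∠GVL = 33°  [△LGV]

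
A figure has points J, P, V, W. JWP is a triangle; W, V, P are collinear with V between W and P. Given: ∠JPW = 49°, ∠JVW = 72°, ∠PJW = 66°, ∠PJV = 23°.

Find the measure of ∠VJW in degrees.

∠VJW = 43°

1. ∠JWP = 65°  [△JWP]
2. ∠JWV = 65°  [V on ray WP]
3. ∠VJW = 43°  [△JWV]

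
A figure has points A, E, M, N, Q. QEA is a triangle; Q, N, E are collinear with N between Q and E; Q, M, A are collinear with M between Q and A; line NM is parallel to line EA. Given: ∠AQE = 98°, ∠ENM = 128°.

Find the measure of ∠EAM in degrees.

1. ∠MQN = 98°  [N on QE, M on QA]
2. ∠MNQ = 52°  [linear pair at N on QE]
3. ∠NMQ = 30°  [△QNM]
4. ∠AMN = 150°  [linear pair at M on QA]
5. ∠EAM = 30°  [NM∥EA, co-interior at A–M]

∠EAM = 30°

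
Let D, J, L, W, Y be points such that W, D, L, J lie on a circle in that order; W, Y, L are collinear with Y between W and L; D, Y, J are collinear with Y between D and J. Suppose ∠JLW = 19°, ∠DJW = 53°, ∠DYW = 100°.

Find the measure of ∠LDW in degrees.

1. ∠JDW = 19°  [same arc WJ]
2. ∠DLW = 53°  [same arc WD]
3. ∠DWL = 61°  [△WYD]
4. ∠LDW = 66°  [△WDL]

∠LDW = 66°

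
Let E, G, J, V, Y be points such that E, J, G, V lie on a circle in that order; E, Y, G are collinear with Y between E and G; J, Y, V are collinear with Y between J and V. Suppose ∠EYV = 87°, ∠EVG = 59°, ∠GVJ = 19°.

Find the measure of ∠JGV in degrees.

1. ∠GYJ = 87°  [vertical angles at Y]
2. ∠EJG = 121°  [cyclic EJGV, opposite ∠J+∠V]
3. ∠GEJ = 19°  [same arc JG]
4. ∠EGJ = 40°  [△EJG]
5. ∠GJV = 53°  [△JYG]
6. ∠JGV = 108°  [△JGV]

∠JGV = 108°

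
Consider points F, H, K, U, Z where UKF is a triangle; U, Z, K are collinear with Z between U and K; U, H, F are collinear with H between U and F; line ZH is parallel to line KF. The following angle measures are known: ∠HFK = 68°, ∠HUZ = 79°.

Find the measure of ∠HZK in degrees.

∠HZK = 147°

1. ∠KFU = 68°  [H on ray FU]
2. ∠FUK = 79°  [Z on UK, H on UF]
3. ∠FKU = 33°  [△UKF]
4. ∠HZU = 33°  [ZH∥KF, corresponding at Z]
5. ∠HZK = 147°  [linear pair at Z on UK]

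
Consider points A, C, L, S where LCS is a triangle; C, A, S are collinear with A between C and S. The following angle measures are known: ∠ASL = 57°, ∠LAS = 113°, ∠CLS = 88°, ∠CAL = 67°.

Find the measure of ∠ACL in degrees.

∠ACL = 35°

1. ∠CSL = 57°  [A on ray SC]
2. ∠LCS = 35°  [△LCS]
3. ∠ACL = 35°  [A on ray CS]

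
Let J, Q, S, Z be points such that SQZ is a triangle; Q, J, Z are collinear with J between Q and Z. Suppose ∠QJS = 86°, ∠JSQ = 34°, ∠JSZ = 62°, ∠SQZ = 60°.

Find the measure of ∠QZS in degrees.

∠QZS = 24°

1. ∠SJZ = 94°  [linear pair at J on QZ]
2. ∠JZS = 24°  [△SJZ]
3. ∠QZS = 24°  [J on ray ZQ]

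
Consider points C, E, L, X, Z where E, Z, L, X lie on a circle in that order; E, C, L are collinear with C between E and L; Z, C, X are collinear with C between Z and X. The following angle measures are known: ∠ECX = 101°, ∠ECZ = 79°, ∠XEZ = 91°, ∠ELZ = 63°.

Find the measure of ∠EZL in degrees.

1. ∠LCZ = 101°  [vertical angles at C]
2. ∠XLZ = 89°  [cyclic EZLX, opposite ∠E+∠L]
3. ∠LZX = 16°  [△ZCL]
4. ∠LXZ = 75°  [△ZLX]
5. ∠LEZ = 75°  [same arc ZL]
6. ∠EZL = 42°  [△EZL]

∠EZL = 42°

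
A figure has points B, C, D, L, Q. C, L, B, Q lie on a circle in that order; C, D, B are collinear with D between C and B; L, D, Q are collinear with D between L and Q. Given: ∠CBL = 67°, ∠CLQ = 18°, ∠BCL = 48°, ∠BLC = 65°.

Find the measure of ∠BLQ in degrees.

∠BLQ = 47°

1. ∠CQL = 67°  [same arc CL]
2. ∠LCQ = 95°  [△CLQ]
3. ∠BQL = 48°  [same arc LB]
4. ∠LBQ = 85°  [cyclic CLBQ, opposite ∠C+∠B]
5. ∠BLQ = 47°  [△LBQ]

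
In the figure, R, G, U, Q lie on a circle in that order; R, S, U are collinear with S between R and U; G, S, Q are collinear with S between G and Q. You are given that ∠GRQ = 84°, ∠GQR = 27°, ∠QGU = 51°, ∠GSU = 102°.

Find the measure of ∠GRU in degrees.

∠GRU = 33°

1. ∠QGR = 69°  [△RGQ]
2. ∠GSR = 78°  [linear pair at S on RU]
3. ∠GRU = 33°  [△RSG]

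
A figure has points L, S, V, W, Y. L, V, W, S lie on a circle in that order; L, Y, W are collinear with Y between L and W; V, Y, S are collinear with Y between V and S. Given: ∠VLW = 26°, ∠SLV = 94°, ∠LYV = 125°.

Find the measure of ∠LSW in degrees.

∠LSW = 83°

1. ∠VSW = 26°  [same arc VW]
2. ∠SWV = 86°  [cyclic LVWS, opposite ∠L+∠W]
3. ∠SYW = 125°  [vertical angles at Y]
4. ∠SVW = 68°  [△VWS]
5. ∠LWS = 29°  [△WYS]
6. ∠SLW = 68°  [same arc WS]
7. ∠LSW = 83°  [△LWS]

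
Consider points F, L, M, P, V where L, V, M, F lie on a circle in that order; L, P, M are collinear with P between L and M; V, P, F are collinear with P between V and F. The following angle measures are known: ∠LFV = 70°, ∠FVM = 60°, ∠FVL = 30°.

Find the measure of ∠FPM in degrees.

∠FPM = 130°

1. ∠FLM = 60°  [same arc MF]
2. ∠FPL = 50°  [△LPF]
3. ∠FPM = 130°  [linear pair at P on LM]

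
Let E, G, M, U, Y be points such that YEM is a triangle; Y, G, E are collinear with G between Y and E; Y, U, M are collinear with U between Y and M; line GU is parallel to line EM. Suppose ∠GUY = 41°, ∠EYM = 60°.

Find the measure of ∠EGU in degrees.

∠EGU = 101°

1. ∠EMY = 41°  [GU∥EM, corresponding at U]
2. ∠MEY = 79°  [△YEM]
3. ∠UGY = 79°  [GU∥EM, corresponding at G]
4. ∠EGU = 101°  [linear pair at G on YE]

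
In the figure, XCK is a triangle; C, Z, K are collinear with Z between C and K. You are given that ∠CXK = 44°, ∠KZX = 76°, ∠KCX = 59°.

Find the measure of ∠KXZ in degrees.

∠KXZ = 27°

1. ∠CKX = 77°  [△XCK]
2. ∠XKZ = 77°  [Z on ray KC]
3. ∠KXZ = 27°  [△XZK]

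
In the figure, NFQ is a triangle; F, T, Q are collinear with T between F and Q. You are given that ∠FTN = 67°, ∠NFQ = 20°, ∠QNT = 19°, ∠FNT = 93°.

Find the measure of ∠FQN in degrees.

∠FQN = 48°

1. ∠NTQ = 113°  [linear pair at T on FQ]
2. ∠NQT = 48°  [△NTQ]
3. ∠FQN = 48°  [T on ray QF]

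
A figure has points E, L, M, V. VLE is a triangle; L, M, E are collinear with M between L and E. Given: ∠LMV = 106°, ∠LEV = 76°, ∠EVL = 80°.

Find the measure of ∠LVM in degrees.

1. ∠ELV = 24°  [△VLE]
2. ∠MLV = 24°  [M on ray LE]
3. ∠LVM = 50°  [△VLM]

∠LVM = 50°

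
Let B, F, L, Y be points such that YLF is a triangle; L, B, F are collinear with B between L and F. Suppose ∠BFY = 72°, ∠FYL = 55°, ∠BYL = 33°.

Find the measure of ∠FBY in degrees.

∠FBY = 86°

1. ∠LFY = 72°  [B on ray FL]
2. ∠FLY = 53°  [△YLF]
3. ∠BLY = 53°  [B on ray LF]
4. ∠LBY = 94°  [△YLB]
5. ∠FBY = 86°  [linear pair at B on LF]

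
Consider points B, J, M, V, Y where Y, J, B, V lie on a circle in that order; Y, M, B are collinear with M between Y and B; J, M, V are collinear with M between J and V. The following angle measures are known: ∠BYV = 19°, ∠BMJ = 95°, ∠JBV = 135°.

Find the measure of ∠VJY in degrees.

1. ∠VMY = 95°  [vertical angles at M]
2. ∠JYV = 45°  [cyclic YJBV, opposite ∠Y+∠B]
3. ∠JVY = 66°  [△YMV]
4. ∠VJY = 69°  [△YJV]

∠VJY = 69°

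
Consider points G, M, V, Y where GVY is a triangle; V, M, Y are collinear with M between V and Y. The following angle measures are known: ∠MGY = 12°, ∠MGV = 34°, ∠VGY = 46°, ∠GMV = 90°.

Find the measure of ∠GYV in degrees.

∠GYV = 78°

1. ∠GVM = 56°  [△GVM]
2. ∠GVY = 56°  [M on ray VY]
3. ∠GYV = 78°  [△GVY]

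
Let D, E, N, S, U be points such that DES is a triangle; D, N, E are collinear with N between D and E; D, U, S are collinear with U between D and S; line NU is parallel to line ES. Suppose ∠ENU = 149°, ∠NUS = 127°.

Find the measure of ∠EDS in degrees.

∠EDS = 96°

1. ∠DNU = 31°  [linear pair at N on DE]
2. ∠DUN = 53°  [linear pair at U on DS]
3. ∠NDU = 96°  [△DNU]
4. ∠EDS = 96°  [N on DE, U on DS]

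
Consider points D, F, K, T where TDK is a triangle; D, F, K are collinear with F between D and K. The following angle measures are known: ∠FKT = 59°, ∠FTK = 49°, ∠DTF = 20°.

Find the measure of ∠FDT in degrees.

∠FDT = 52°

1. ∠KFT = 72°  [△TFK]
2. ∠DFT = 108°  [linear pair at F on DK]
3. ∠FDT = 52°  [△TDF]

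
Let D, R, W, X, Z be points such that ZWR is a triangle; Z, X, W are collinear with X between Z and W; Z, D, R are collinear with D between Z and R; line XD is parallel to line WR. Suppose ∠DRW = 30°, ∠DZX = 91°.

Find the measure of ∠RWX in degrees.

1. ∠WRZ = 30°  [D on ray RZ]
2. ∠RZW = 91°  [X on ZW, D on ZR]
3. ∠RWZ = 59°  [△ZWR]
4. ∠RWX = 59°  [X on ray WZ]

∠RWX = 59°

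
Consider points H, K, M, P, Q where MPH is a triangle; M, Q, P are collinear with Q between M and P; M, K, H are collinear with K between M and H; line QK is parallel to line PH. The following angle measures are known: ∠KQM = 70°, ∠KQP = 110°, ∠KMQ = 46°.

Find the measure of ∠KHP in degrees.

1. ∠MKQ = 64°  [△MQK]
2. ∠HKQ = 116°  [linear pair at K on MH]
3. ∠KHP = 64°  [QK∥PH, co-interior at H–K]

∠KHP = 64°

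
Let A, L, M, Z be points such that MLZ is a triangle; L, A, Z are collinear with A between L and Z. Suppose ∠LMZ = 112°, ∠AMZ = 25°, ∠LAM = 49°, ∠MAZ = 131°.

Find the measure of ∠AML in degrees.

∠AML = 87°

1. ∠AZM = 24°  [△MAZ]
2. ∠LZM = 24°  [A on ray ZL]
3. ∠MLZ = 44°  [△MLZ]
4. ∠ALM = 44°  [A on ray LZ]
5. ∠AML = 87°  [△MLA]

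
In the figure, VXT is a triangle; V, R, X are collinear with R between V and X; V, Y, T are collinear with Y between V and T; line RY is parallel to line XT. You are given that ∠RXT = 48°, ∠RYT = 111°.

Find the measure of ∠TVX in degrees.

∠TVX = 63°

1. ∠TXV = 48°  [R on ray XV]
2. ∠RYV = 69°  [linear pair at Y on VT]
3. ∠VRY = 48°  [RY∥XT, corresponding at R]
4. ∠RVY = 63°  [△VRY]
5. ∠TVX = 63°  [R on VX, Y on VT]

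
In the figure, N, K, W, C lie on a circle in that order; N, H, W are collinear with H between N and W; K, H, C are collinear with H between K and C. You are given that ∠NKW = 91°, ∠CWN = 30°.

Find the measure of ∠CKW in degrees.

∠CKW = 61°

1. ∠NCW = 89°  [cyclic NKWC, opposite ∠K+∠C]
2. ∠CNW = 61°  [△NWC]
3. ∠CKW = 61°  [same arc WC]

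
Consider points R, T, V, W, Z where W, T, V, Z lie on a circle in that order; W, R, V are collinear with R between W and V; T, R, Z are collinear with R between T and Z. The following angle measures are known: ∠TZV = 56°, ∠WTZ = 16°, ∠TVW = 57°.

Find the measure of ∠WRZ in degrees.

1. ∠WVZ = 16°  [same arc WZ]
2. ∠VRZ = 108°  [△VRZ]
3. ∠WRZ = 72°  [linear pair at R on WV]

∠WRZ = 72°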